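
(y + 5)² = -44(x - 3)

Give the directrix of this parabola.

Vertex (3, -5); 4p = -44 so p = -11. Opens left.
Directrix is the vertical line x = h − p = 3 − (-11) = 14.

x = 14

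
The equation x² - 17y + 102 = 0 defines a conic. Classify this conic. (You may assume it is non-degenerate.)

parabola

No xy term. Coefficients of x² and y² are A = 1, C = 0.
Exactly one squared variable ⇒ parabola.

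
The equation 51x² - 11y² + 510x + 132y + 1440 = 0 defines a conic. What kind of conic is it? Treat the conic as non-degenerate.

hyperbola

No xy term. Coefficients of x² and y² are A = 51, C = -11.
A and C have opposite signs ⇒ hyperbola.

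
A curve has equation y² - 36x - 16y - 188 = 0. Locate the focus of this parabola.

Only y is squared. Complete the square in y: (y - 8)² = 36(x + 7).
Vertex (-7, 8); 4p = 36 so p = 9. Opens right.
Focus is p units from the vertex along the axis: (h + p, k).

(2, 8)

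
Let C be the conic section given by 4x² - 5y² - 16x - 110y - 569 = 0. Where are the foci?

4(x² - 4x) -5(y² + 22y) = 569
Complete the square in x and y: 4(x - 2)² -5(y + 11)² = 569 + 16 - 605 = -20
Divide through by -20 to get (y + 11)²/4 - (x - 2)²/5 = 1.
Hyperbola, center (2, -11), transverse axis vertical; a² = 4, b² = 5.
c² = a² + b² = 4 + 5 = 9, so c = 3.
Foci lie on the vertical axis through the center: (h, k ± c).

(2, -14) and (2, -8)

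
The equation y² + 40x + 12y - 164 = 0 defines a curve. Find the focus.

(-5, -6)

Only y is squared. Complete the square in y: (y + 6)² = -40(x - 5).
Vertex (5, -6); 4p = -40 so p = -10. Opens left.
Focus is p units from the vertex along the axis: (h + p, k).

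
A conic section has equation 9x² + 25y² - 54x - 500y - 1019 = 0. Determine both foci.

(-13, 10) and (19, 10)

Collect terms: 9(x² - 6x) + 25(y² - 20y) = 1019
9(x - 3)² + 25(y - 10)² = 1019 + 81 + 2500 = 3600
Divide through by 3600 to get (x - 3)²/400 + (y - 10)²/144 = 1.
Ellipse, center (3, 10), major axis horizontal; a² = 400, b² = 144.
c² = a² - b² = 400 - 144 = 256, so c = 16.
Foci lie on the horizontal axis through the center: (h ± c, k).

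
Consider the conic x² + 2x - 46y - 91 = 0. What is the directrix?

y = -27/2

Only x is squared. Complete the square in x: (x + 1)² = 46(y + 2).
Vertex (-1, -2); 4p = 46 so p = 23/2. Opens up.
Directrix is the horizontal line y = k − p = -2 − (23/2) = -27/2.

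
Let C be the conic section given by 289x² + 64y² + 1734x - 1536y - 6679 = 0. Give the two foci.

289(x² + 6x) + 64(y² - 24y) = 6679
289(x + 3)² + 64(y - 12)² = 6679 + 2601 + 9216 = 18496
Dividing both sides by 18496: (x + 3)²/64 + (y - 12)²/289 = 1
Ellipse, center (-3, 12), major axis vertical; a² = 289, b² = 64.
c² = a² - b² = 289 - 64 = 225, so c = 15.
Foci lie on the vertical axis through the center: (h, k ± c).

(-3, -3) and (-3, 27)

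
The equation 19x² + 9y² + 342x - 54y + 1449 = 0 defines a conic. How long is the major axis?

2√19

19(x² + 18x) + 9(y² - 6y) = -1449
Completing the square gives 19(x + 9)² + 9(y - 3)² = -1449 + 1539 + 81 = 171.
Divide through by 171 to get (x + 9)²/9 + (y - 3)²/19 = 1.
Ellipse, center (-9, 3), major axis vertical; a² = 19, b² = 9.
a² = 19 so a = √19; the major axis has length 2a = 2√19.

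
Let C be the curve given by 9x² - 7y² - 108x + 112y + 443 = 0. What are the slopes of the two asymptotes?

3√7/7 and -3√7/7

Group the x- and y-terms: 9(x² - 12x) -7(y² - 16y) = -443
Complete the square: 9(x - 6)² -7(y - 8)² = -443 + 324 - 448 = -567
Divide through by -567 to get (y - 8)²/81 - (x - 6)²/63 = 1.
Hyperbola, center (6, 8), transverse axis vertical; a² = 81, b² = 63.
For a vertical hyperbola the asymptotes have slope ±a/b.
Here that is ±9/3√7 = ±3√7/7.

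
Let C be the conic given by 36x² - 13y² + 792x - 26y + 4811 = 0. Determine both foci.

(-11, -8) and (-11, 6)

Collect terms: 36(x² + 22x) -13(y² + 2y) = -4811
Complete the square: 36(x + 11)² -13(y + 1)² = -4811 + 4356 - 13 = -468
Divide through by -468 to get (y + 1)²/36 - (x + 11)²/13 = 1.
Hyperbola, center (-11, -1), transverse axis vertical; a² = 36, b² = 13.
c² = a² + b² = 36 + 13 = 49, so c = 7.
Foci lie on the vertical axis through the center: (h, k ± c).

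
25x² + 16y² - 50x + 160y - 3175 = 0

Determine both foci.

(1, -14) and (1, 4)

Rearranging, 25(x² - 2x) + 16(y² + 10y) = 3175.
25(x - 1)² + 16(y + 5)² = 3175 + 25 + 400 = 3600
Dividing both sides by 3600: (x - 1)²/144 + (y + 5)²/225 = 1
Ellipse, center (1, -5), major axis vertical; a² = 225, b² = 144.
c² = a² - b² = 225 - 144 = 81, so c = 9.
Foci lie on the vertical axis through the center: (h, k ± c).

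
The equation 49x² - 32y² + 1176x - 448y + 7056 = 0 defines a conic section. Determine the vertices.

Rearranging, 49(x² + 24x) -32(y² + 14y) = -7056.
Complete the square: 49(x + 12)² -32(y + 7)² = -7056 + 7056 - 1568 = -1568
Divide by -1568: (y + 7)²/49 - (x + 12)²/32 = 1
Hyperbola, center (-12, -7), transverse axis vertical; a² = 49, b² = 32.
a = 7. Vertices at (h, k ± a).

(-12, -14) and (-12, 0)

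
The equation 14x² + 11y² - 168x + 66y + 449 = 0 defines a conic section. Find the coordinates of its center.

(6, -3)

Group the x- and y-terms: 14(x² - 12x) + 11(y² + 6y) = -449
Completing the square gives 14(x - 6)² + 11(y + 3)² = -449 + 504 + 99 = 154.
Divide through by 154 to get (x - 6)²/11 + (y + 3)²/14 = 1.
Ellipse with center (6, -3).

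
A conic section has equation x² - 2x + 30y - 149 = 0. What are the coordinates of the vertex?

(1, 5)

Only x is squared. Complete the square in x: (x - 1)² = -30(y - 5).
Vertex (1, 5); 4p = -30 so p = -15/2. Opens down.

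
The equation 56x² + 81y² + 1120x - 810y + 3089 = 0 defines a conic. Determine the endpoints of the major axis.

(-19, 5) and (-1, 5)

Group the x- and y-terms: 56(x² + 20x) + 81(y² - 10y) = -3089
Complete the square: 56(x + 10)² + 81(y - 5)² = -3089 + 5600 + 2025 = 4536
Dividing both sides by 4536: (x + 10)²/81 + (y - 5)²/56 = 1
Ellipse, center (-10, 5), major axis horizontal; a² = 81, b² = 56.
a = 9. Vertices at (h ± a, k).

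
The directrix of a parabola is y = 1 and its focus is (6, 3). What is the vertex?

The vertex is the midpoint between the focus and the directrix along the axis of symmetry.
Axis is vertical (directrix is horizontal). Vertex y-coordinate = (3 + 1)/2 = 2; x-coordinate = 6.

(6, 2)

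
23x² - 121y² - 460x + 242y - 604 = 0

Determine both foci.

(-2, 1) and (22, 1)

Group: 23(x² - 20x) -121(y² - 2y) = 604
Complete the square in x and y: 23(x - 10)² -121(y - 1)² = 604 + 2300 - 121 = 2783
Divide through by 2783 to get (x - 10)²/121 - (y - 1)²/23 = 1.
Hyperbola, center (10, 1), transverse axis horizontal; a² = 121, b² = 23.
c² = a² + b² = 121 + 23 = 144, so c = 12.
Foci lie on the horizontal axis through the center: (h ± c, k).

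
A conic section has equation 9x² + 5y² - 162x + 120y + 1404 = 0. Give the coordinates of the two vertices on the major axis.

(9, -15) and (9, -9)

9(x² - 18x) + 5(y² + 24y) = -1404
9(x - 9)² + 5(y + 12)² = -1404 + 729 + 720 = 45
Divide by 45: (x - 9)²/5 + (y + 12)²/9 = 1
Ellipse, center (9, -12), major axis vertical; a² = 9, b² = 5.
a = 3. Vertices at (h, k ± a).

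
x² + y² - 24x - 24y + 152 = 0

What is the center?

(12, 12)

Group the x- and y-terms: (x² - 24x) + (y² - 24y) = -152
(x - 12)² + (y - 12)² = -152 + 144 + 144 = 136
So (x - 12)² + (y - 12)² = 136.
Circle centered at (12, 12) with r² = 136.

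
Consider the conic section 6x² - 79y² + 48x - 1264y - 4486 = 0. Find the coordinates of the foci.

6(x² + 8x) -79(y² + 16y) = 4486
Complete the square: 6(x + 4)² -79(y + 8)² = 4486 + 96 - 5056 = -474
Divide by -474: (y + 8)²/6 - (x + 4)²/79 = 1
Hyperbola, center (-4, -8), transverse axis vertical; a² = 6, b² = 79.
c² = a² + b² = 6 + 79 = 85, so c = √85.
Foci lie on the vertical axis through the center: (h, k ± c).

(-4, -8 - √85) and (-4, -8 + √85)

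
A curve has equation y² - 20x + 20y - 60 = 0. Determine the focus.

Only y is squared. Complete the square in y: (y + 10)² = 20(x + 8).
Vertex (-8, -10); 4p = 20 so p = 5. Opens right.
Focus is p units from the vertex along the axis: (h + p, k).

(-3, -10)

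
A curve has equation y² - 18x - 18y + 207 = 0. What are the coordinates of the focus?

Only y is squared. Complete the square in y: (y - 9)² = 18(x - 7).
Vertex (7, 9); 4p = 18 so p = 9/2. Opens right.
Focus is p units from the vertex along the axis: (h + p, k).

(23/2, 9)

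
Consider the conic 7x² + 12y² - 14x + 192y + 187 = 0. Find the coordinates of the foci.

(1 - √35, -8) and (1 + √35, -8)

Group the x- and y-terms: 7(x² - 2x) + 12(y² + 16y) = -187
Complete the square in x and y: 7(x - 1)² + 12(y + 8)² = -187 + 7 + 768 = 588
Divide by 588: (x - 1)²/84 + (y + 8)²/49 = 1
Ellipse, center (1, -8), major axis horizontal; a² = 84, b² = 49.
c² = a² - b² = 84 - 49 = 35, so c = √35.
Foci lie on the horizontal axis through the center: (h ± c, k).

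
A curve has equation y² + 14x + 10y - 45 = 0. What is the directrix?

Only y is squared. Complete the square in y: (y + 5)² = -14(x - 5).
Vertex (5, -5); 4p = -14 so p = -7/2. Opens left.
Directrix is the vertical line x = h − p = 5 − (-7/2) = 17/2.

x = 17/2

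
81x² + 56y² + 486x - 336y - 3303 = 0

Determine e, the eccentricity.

e = 5/9

Group the x- and y-terms: 81(x² + 6x) + 56(y² - 6y) = 3303
Completing the square gives 81(x + 3)² + 56(y - 3)² = 3303 + 729 + 504 = 4536.
Divide through by 4536 to get (x + 3)²/56 + (y - 3)²/81 = 1.
Ellipse, center (-3, 3), major axis vertical; a² = 81, b² = 56.
c² = a² - b² = 25, so c = 5.
e = c/a = 5/9.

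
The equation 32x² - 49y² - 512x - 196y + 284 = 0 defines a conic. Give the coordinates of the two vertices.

(1, -2) and (15, -2)

Group: 32(x² - 16x) -49(y² + 4y) = -284
32(x - 8)² -49(y + 2)² = -284 + 2048 - 196 = 1568
Dividing both sides by 1568: (x - 8)²/49 - (y + 2)²/32 = 1
Hyperbola, center (8, -2), transverse axis horizontal; a² = 49, b² = 32.
a = 7. Vertices at (h ± a, k).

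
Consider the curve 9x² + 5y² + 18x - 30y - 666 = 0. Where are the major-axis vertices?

(-1, -9) and (-1, 15)

Collect terms: 9(x² + 2x) + 5(y² - 6y) = 666
Complete the square in x and y: 9(x + 1)² + 5(y - 3)² = 666 + 9 + 45 = 720
Dividing both sides by 720: (x + 1)²/80 + (y - 3)²/144 = 1
Ellipse, center (-1, 3), major axis vertical; a² = 144, b² = 80.
a = 12. Vertices at (h, k ± a).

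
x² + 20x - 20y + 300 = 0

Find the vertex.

(-10, 10)

Only x is squared. Complete the square in x: (x + 10)² = 20(y - 10).
Vertex (-10, 10); 4p = 20 so p = 5. Opens up.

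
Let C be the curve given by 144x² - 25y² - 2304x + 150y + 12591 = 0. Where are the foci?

(8, -10) and (8, 16)

Group the x- and y-terms: 144(x² - 16x) -25(y² - 6y) = -12591
Complete the square: 144(x - 8)² -25(y - 3)² = -12591 + 9216 - 225 = -3600
Divide by -3600: (y - 3)²/144 - (x - 8)²/25 = 1
Hyperbola, center (8, 3), transverse axis vertical; a² = 144, b² = 25.
c² = a² + b² = 144 + 25 = 169, so c = 13.
Foci lie on the vertical axis through the center: (h, k ± c).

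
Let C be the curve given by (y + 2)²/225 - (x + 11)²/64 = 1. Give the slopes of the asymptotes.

Center (-11, -2). The positive term is the y-term, so the transverse axis is vertical; a² = 225, b² = 64.
For a vertical hyperbola the asymptotes have slope ±a/b.
Here that is ±15/8.

15/8 and -15/8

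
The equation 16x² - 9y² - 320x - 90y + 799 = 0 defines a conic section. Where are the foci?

(0, -5) and (20, -5)

Group: 16(x² - 20x) -9(y² + 10y) = -799
Complete the square in x and y: 16(x - 10)² -9(y + 5)² = -799 + 1600 - 225 = 576
Dividing both sides by 576: (x - 10)²/36 - (y + 5)²/64 = 1
Hyperbola, center (10, -5), transverse axis horizontal; a² = 36, b² = 64.
c² = a² + b² = 36 + 64 = 100, so c = 10.
Foci lie on the horizontal axis through the center: (h ± c, k).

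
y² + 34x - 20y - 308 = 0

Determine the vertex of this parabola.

Only y is squared. Complete the square in y: (y - 10)² = -34(x - 12).
Vertex (12, 10); 4p = -34 so p = -17/2. Opens left.

(12, 10)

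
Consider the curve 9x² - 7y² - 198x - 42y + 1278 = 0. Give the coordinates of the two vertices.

Collect terms: 9(x² - 22x) -7(y² + 6y) = -1278
Completing the square gives 9(x - 11)² -7(y + 3)² = -1278 + 1089 - 63 = -252.
Divide by -252: (y + 3)²/36 - (x - 11)²/28 = 1
Hyperbola, center (11, -3), transverse axis vertical; a² = 36, b² = 28.
a = 6. Vertices at (h, k ± a).

(11, -9) and (11, 3)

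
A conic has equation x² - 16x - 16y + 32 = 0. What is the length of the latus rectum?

Only x is squared. Complete the square in x: (x - 8)² = 16(y + 2).
Vertex (8, -2); 4p = 16 so p = 4. Opens up.
Latus rectum length = |4p| = 16.

16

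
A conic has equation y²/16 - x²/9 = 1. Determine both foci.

Center (0, 0). The positive term is the y-term, so the transverse axis is vertical; a² = 16, b² = 9.
c² = a² + b² = 16 + 9 = 25, so c = 5.
Foci lie on the vertical axis through the center: (h, k ± c).

(0, -5) and (0, 5)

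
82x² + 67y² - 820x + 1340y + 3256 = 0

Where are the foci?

Rearranging, 82(x² - 10x) + 67(y² + 20y) = -3256.
82(x - 5)² + 67(y + 10)² = -3256 + 2050 + 6700 = 5494
Divide through by 5494 to get (x - 5)²/67 + (y + 10)²/82 = 1.
Ellipse, center (5, -10), major axis vertical; a² = 82, b² = 67.
c² = a² - b² = 82 - 67 = 15, so c = √15.
Foci lie on the vertical axis through the center: (h, k ± c).

(5, -10 - √15) and (5, -10 + √15)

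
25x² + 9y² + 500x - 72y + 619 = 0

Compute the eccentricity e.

Collect terms: 25(x² + 20x) + 9(y² - 8y) = -619
Complete the square in x and y: 25(x + 10)² + 9(y - 4)² = -619 + 2500 + 144 = 2025
Divide through by 2025 to get (x + 10)²/81 + (y - 4)²/225 = 1.
Ellipse, center (-10, 4), major axis vertical; a² = 225, b² = 81.
c² = a² - b² = 144, so c = 12.
e = c/a = 12/15 = 4/5.

e = 4/5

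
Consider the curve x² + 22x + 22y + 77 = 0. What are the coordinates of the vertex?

Only x is squared. Complete the square in x: (x + 11)² = -22(y - 2).
Vertex (-11, 2); 4p = -22 so p = -11/2. Opens down.

(-11, 2)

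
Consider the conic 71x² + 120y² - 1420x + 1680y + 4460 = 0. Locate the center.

71(x² - 20x) + 120(y² + 14y) = -4460
71(x - 10)² + 120(y + 7)² = -4460 + 7100 + 5880 = 8520
Divide by 8520: (x - 10)²/120 + (y + 7)²/71 = 1
Ellipse with center (10, -7).

(10, -7)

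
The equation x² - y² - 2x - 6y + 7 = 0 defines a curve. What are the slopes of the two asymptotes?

1 and -1

(x² - 2x) -(y² + 6y) = -7
Completing the square gives (x - 1)² -(y + 3)² = -7 + 1 - 9 = -15.
Dividing both sides by -15: (y + 3)²/15 - (x - 1)²/15 = 1
Hyperbola, center (1, -3), transverse axis vertical; a² = 15, b² = 15.
For a vertical hyperbola the asymptotes have slope ±a/b.
Here that is ±√15/√15 = ±1.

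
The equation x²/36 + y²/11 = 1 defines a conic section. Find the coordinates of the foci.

(-5, 0) and (5, 0)

Center (0, 0). The larger denominator 36 sits under the x-term, so the major axis is horizontal; a² = 36, b² = 11.
c² = a² - b² = 36 - 11 = 25, so c = 5.
Foci lie on the horizontal axis through the center: (h ± c, k).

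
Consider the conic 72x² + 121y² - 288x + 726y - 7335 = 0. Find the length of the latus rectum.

Rearranging, 72(x² - 4x) + 121(y² + 6y) = 7335.
Completing the square gives 72(x - 2)² + 121(y + 3)² = 7335 + 288 + 1089 = 8712.
Divide by 8712: (x - 2)²/121 + (y + 3)²/72 = 1
Ellipse, center (2, -3), major axis horizontal; a² = 121, b² = 72.
Latus rectum length = 2b²/a = 2·72/11 = 144/11.

144/11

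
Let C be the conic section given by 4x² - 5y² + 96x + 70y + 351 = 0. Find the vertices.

(-12, 5) and (-12, 9)

Group: 4(x² + 24x) -5(y² - 14y) = -351
4(x + 12)² -5(y - 7)² = -351 + 576 - 245 = -20
Divide through by -20 to get (y - 7)²/4 - (x + 12)²/5 = 1.
Hyperbola, center (-12, 7), transverse axis vertical; a² = 4, b² = 5.
a = 2. Vertices at (h, k ± a).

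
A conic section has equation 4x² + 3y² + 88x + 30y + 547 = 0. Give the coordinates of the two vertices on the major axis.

(-11, -7) and (-11, -3)

Collect terms: 4(x² + 22x) + 3(y² + 10y) = -547
Complete the square: 4(x + 11)² + 3(y + 5)² = -547 + 484 + 75 = 12
Divide by 12: (x + 11)²/3 + (y + 5)²/4 = 1
Ellipse, center (-11, -5), major axis vertical; a² = 4, b² = 3.
a = 2. Vertices at (h, k ± a).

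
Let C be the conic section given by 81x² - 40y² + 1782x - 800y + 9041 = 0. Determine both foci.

(-11, -21) and (-11, 1)

81(x² + 22x) -40(y² + 20y) = -9041
81(x + 11)² -40(y + 10)² = -9041 + 9801 - 4000 = -3240
Divide through by -3240 to get (y + 10)²/81 - (x + 11)²/40 = 1.
Hyperbola, center (-11, -10), transverse axis vertical; a² = 81, b² = 40.
c² = a² + b² = 81 + 40 = 121, so c = 11.
Foci lie on the vertical axis through the center: (h, k ± c).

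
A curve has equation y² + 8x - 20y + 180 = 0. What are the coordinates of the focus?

(-12, 10)

Only y is squared. Complete the square in y: (y - 10)² = -8(x + 10).
Vertex (-10, 10); 4p = -8 so p = -2. Opens left.
Focus is p units from the vertex along the axis: (h + p, k).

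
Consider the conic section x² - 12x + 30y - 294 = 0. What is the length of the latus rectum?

30

Only x is squared. Complete the square in x: (x - 6)² = -30(y - 11).
Vertex (6, 11); 4p = -30 so p = -15/2. Opens down.
Latus rectum length = |4p| = 30.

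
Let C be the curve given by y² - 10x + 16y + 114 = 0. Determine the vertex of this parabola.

(5, -8)

Only y is squared. Complete the square in y: (y + 8)² = 10(x - 5).
Vertex (5, -8); 4p = 10 so p = 5/2. Opens right.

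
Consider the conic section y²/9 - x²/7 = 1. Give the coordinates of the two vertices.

Center (0, 0). The positive term is the y-term, so the transverse axis is vertical; a² = 9, b² = 7.
a = 3. Vertices at (h, k ± a).

(0, -3) and (0, 3)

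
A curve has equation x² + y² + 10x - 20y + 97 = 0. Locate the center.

Group the x- and y-terms: (x² + 10x) + (y² - 20y) = -97
(x + 5)² + (y - 10)² = -97 + 25 + 100 = 28
So (x + 5)² + (y - 10)² = 28.
Circle centered at (-5, 10) with r² = 28.

(-5, 10)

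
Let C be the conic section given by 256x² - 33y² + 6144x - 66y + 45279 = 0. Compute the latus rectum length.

33/8

Collect terms: 256(x² + 24x) -33(y² + 2y) = -45279
Complete the square: 256(x + 12)² -33(y + 1)² = -45279 + 36864 - 33 = -8448
Divide by -8448: (y + 1)²/256 - (x + 12)²/33 = 1
Hyperbola, center (-12, -1), transverse axis vertical; a² = 256, b² = 33.
Latus rectum length = 2b²/a = 2·33/16 = 33/8.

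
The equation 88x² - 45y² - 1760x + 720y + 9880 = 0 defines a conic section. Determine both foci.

(10, 8 - √133) and (10, 8 + √133)

Collect terms: 88(x² - 20x) -45(y² - 16y) = -9880
88(x - 10)² -45(y - 8)² = -9880 + 8800 - 2880 = -3960
Divide through by -3960 to get (y - 8)²/88 - (x - 10)²/45 = 1.
Hyperbola, center (10, 8), transverse axis vertical; a² = 88, b² = 45.
c² = a² + b² = 88 + 45 = 133, so c = √133.
Foci lie on the vertical axis through the center: (h, k ± c).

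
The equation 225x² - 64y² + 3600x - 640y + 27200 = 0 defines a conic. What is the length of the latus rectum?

Group: 225(x² + 16x) -64(y² + 10y) = -27200
225(x + 8)² -64(y + 5)² = -27200 + 14400 - 1600 = -14400
Dividing both sides by -14400: (y + 5)²/225 - (x + 8)²/64 = 1
Hyperbola, center (-8, -5), transverse axis vertical; a² = 225, b² = 64.
Latus rectum length = 2b²/a = 2·64/15 = 128/15.

128/15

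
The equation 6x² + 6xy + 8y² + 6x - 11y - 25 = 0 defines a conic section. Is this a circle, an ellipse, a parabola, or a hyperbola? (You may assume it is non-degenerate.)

ellipse

A = 6, B = 6, C = 8.
Discriminant B² − 4AC = 6² − 4·6·8 = -156.
B² − 4AC < 0 ⇒ ellipse.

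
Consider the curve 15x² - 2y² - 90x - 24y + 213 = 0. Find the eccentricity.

Rearranging, 15(x² - 6x) -2(y² + 12y) = -213.
Completing the square gives 15(x - 3)² -2(y + 6)² = -213 + 135 - 72 = -150.
Dividing both sides by -150: (y + 6)²/75 - (x - 3)²/10 = 1
Hyperbola, center (3, -6), transverse axis vertical; a² = 75, b² = 10.
c² = a² + b² = 85, so c = √85.
e = c/a = √85/5√3 = √255/15.

e = √255/15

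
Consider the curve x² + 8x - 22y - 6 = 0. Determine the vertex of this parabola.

Only x is squared. Complete the square in x: (x + 4)² = 22(y + 1).
Vertex (-4, -1); 4p = 22 so p = 11/2. Opens up.

(-4, -1)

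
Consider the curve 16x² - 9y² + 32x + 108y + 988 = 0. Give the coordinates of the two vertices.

Group: 16(x² + 2x) -9(y² - 12y) = -988
Complete the square: 16(x + 1)² -9(y - 6)² = -988 + 16 - 324 = -1296
Dividing both sides by -1296: (y - 6)²/144 - (x + 1)²/81 = 1
Hyperbola, center (-1, 6), transverse axis vertical; a² = 144, b² = 81.
a = 12. Vertices at (h, k ± a).

(-1, -6) and (-1, 18)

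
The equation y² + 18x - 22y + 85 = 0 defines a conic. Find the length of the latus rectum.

18

Only y is squared. Complete the square in y: (y - 11)² = -18(x - 2).
Vertex (2, 11); 4p = -18 so p = -9/2. Opens left.
Latus rectum length = |4p| = 18.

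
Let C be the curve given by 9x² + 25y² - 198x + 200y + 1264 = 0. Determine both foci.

Group: 9(x² - 22x) + 25(y² + 8y) = -1264
Completing the square gives 9(x - 11)² + 25(y + 4)² = -1264 + 1089 + 400 = 225.
Divide by 225: (x - 11)²/25 + (y + 4)²/9 = 1
Ellipse, center (11, -4), major axis horizontal; a² = 25, b² = 9.
c² = a² - b² = 25 - 9 = 16, so c = 4.
Foci lie on the horizontal axis through the center: (h ± c, k).

(7, -4) and (15, -4)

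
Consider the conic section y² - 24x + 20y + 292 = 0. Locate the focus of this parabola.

Only y is squared. Complete the square in y: (y + 10)² = 24(x - 8).
Vertex (8, -10); 4p = 24 so p = 6. Opens right.
Focus is p units from the vertex along the axis: (h + p, k).

(14, -10)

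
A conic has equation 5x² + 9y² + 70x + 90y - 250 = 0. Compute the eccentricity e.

e = 2/3

Collect terms: 5(x² + 14x) + 9(y² + 10y) = 250
Completing the square gives 5(x + 7)² + 9(y + 5)² = 250 + 245 + 225 = 720.
Divide through by 720 to get (x + 7)²/144 + (y + 5)²/80 = 1.
Ellipse, center (-7, -5), major axis horizontal; a² = 144, b² = 80.
c² = a² - b² = 64, so c = 8.
e = c/a = 8/12 = 2/3.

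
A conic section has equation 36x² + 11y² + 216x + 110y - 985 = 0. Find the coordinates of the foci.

Group: 36(x² + 6x) + 11(y² + 10y) = 985
Completing the square gives 36(x + 3)² + 11(y + 5)² = 985 + 324 + 275 = 1584.
Divide by 1584: (x + 3)²/44 + (y + 5)²/144 = 1
Ellipse, center (-3, -5), major axis vertical; a² = 144, b² = 44.
c² = a² - b² = 144 - 44 = 100, so c = 10.
Foci lie on the vertical axis through the center: (h, k ± c).

(-3, -15) and (-3, 5)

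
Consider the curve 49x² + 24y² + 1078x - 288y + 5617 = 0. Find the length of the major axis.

14

Group the x- and y-terms: 49(x² + 22x) + 24(y² - 12y) = -5617
Completing the square gives 49(x + 11)² + 24(y - 6)² = -5617 + 5929 + 864 = 1176.
Dividing both sides by 1176: (x + 11)²/24 + (y - 6)²/49 = 1
Ellipse, center (-11, 6), major axis vertical; a² = 49, b² = 24.
a² = 49 so a = 7; the major axis has length 2a = 14.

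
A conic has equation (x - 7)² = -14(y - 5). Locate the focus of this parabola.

(7, 3/2)

Vertex (7, 5); 4p = -14 so p = -7/2. Opens down.
Focus is p units from the vertex along the axis: (h, k + p).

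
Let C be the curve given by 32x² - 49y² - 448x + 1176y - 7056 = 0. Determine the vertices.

Group the x- and y-terms: 32(x² - 14x) -49(y² - 24y) = 7056
32(x - 7)² -49(y - 12)² = 7056 + 1568 - 7056 = 1568
Divide by 1568: (x - 7)²/49 - (y - 12)²/32 = 1
Hyperbola, center (7, 12), transverse axis horizontal; a² = 49, b² = 32.
a = 7. Vertices at (h ± a, k).

(0, 12) and (14, 12)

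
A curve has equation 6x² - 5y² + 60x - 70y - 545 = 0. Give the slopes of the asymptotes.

Group: 6(x² + 10x) -5(y² + 14y) = 545
Complete the square: 6(x + 5)² -5(y + 7)² = 545 + 150 - 245 = 450
Divide through by 450 to get (x + 5)²/75 - (y + 7)²/90 = 1.
Hyperbola, center (-5, -7), transverse axis horizontal; a² = 75, b² = 90.
For a horizontal hyperbola the asymptotes have slope ±b/a.
Here that is ±3√10/5√3 = ±√30/5.

√30/5 and -√30/5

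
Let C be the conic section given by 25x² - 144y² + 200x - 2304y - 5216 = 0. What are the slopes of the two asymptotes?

Collect terms: 25(x² + 8x) -144(y² + 16y) = 5216
Completing the square gives 25(x + 4)² -144(y + 8)² = 5216 + 400 - 9216 = -3600.
Divide by -3600: (y + 8)²/25 - (x + 4)²/144 = 1
Hyperbola, center (-4, -8), transverse axis vertical; a² = 25, b² = 144.
For a vertical hyperbola the asymptotes have slope ±a/b.
Here that is ±5/12.

5/12 and -5/12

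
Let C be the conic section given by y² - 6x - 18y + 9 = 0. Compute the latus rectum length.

Only y is squared. Complete the square in y: (y - 9)² = 6(x + 12).
Vertex (-12, 9); 4p = 6 so p = 3/2. Opens right.
Latus rectum length = |4p| = 6.

6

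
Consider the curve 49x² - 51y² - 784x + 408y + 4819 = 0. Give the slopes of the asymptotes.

7√51/51 and -7√51/51

49(x² - 16x) -51(y² - 8y) = -4819
49(x - 8)² -51(y - 4)² = -4819 + 3136 - 816 = -2499
Dividing both sides by -2499: (y - 4)²/49 - (x - 8)²/51 = 1
Hyperbola, center (8, 4), transverse axis vertical; a² = 49, b² = 51.
For a vertical hyperbola the asymptotes have slope ±a/b.
Here that is ±7/√51 = ±7√51/51.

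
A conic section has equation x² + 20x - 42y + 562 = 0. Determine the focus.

(-10, 43/2)

Only x is squared. Complete the square in x: (x + 10)² = 42(y - 11).
Vertex (-10, 11); 4p = 42 so p = 21/2. Opens up.
Focus is p units from the vertex along the axis: (h, k + p).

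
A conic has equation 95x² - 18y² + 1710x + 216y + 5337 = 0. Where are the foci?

(-9 - √113, 6) and (-9 + √113, 6)

95(x² + 18x) -18(y² - 12y) = -5337
Complete the square in x and y: 95(x + 9)² -18(y - 6)² = -5337 + 7695 - 648 = 1710
Divide by 1710: (x + 9)²/18 - (y - 6)²/95 = 1
Hyperbola, center (-9, 6), transverse axis horizontal; a² = 18, b² = 95.
c² = a² + b² = 18 + 95 = 113, so c = √113.
Foci lie on the horizontal axis through the center: (h ± c, k).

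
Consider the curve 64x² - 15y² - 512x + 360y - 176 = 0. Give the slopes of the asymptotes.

Group the x- and y-terms: 64(x² - 8x) -15(y² - 24y) = 176
64(x - 4)² -15(y - 12)² = 176 + 1024 - 2160 = -960
Dividing both sides by -960: (y - 12)²/64 - (x - 4)²/15 = 1
Hyperbola, center (4, 12), transverse axis vertical; a² = 64, b² = 15.
For a vertical hyperbola the asymptotes have slope ±a/b.
Here that is ±8/√15 = ±8√15/15.

8√15/15 and -8√15/15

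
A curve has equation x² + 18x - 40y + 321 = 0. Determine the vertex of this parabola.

(-9, 6)

Only x is squared. Complete the square in x: (x + 9)² = 40(y - 6).
Vertex (-9, 6); 4p = 40 so p = 10. Opens up.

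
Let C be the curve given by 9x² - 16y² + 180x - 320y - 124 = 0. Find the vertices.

(-10, -16) and (-10, -4)

9(x² + 20x) -16(y² + 20y) = 124
9(x + 10)² -16(y + 10)² = 124 + 900 - 1600 = -576
Divide by -576: (y + 10)²/36 - (x + 10)²/64 = 1
Hyperbola, center (-10, -10), transverse axis vertical; a² = 36, b² = 64.
a = 6. Vertices at (h, k ± a).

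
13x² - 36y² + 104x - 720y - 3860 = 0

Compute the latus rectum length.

Group the x- and y-terms: 13(x² + 8x) -36(y² + 20y) = 3860
Complete the square in x and y: 13(x + 4)² -36(y + 10)² = 3860 + 208 - 3600 = 468
Divide by 468: (x + 4)²/36 - (y + 10)²/13 = 1
Hyperbola, center (-4, -10), transverse axis horizontal; a² = 36, b² = 13.
Latus rectum length = 2b²/a = 2·13/6 = 13/3.

13/3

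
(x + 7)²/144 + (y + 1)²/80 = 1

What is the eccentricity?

e = 2/3

Center (-7, -1). The larger denominator 144 sits under the x-term, so the major axis is horizontal; a² = 144, b² = 80.
c² = a² - b² = 64, so c = 8.
e = c/a = 8/12 = 2/3.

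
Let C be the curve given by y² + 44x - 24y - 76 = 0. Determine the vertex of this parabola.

(5, 12)

Only y is squared. Complete the square in y: (y - 12)² = -44(x - 5).
Vertex (5, 12); 4p = -44 so p = -11. Opens left.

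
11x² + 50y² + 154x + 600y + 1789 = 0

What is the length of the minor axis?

2√11

11(x² + 14x) + 50(y² + 12y) = -1789
Complete the square: 11(x + 7)² + 50(y + 6)² = -1789 + 539 + 1800 = 550
Divide by 550: (x + 7)²/50 + (y + 6)²/11 = 1
Ellipse, center (-7, -6), major axis horizontal; a² = 50, b² = 11.
b² = 11 so b = √11; the minor axis has length 2b = 2√11.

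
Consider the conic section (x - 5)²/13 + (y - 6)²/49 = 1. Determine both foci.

Center (5, 6). The larger denominator 49 sits under the y-term, so the major axis is vertical; a² = 49, b² = 13.
c² = a² - b² = 49 - 13 = 36, so c = 6.
Foci lie on the vertical axis through the center: (h, k ± c).

(5, 0) and (5, 12)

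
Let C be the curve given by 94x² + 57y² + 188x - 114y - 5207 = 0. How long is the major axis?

Group: 94(x² + 2x) + 57(y² - 2y) = 5207
94(x + 1)² + 57(y - 1)² = 5207 + 94 + 57 = 5358
Divide by 5358: (x + 1)²/57 + (y - 1)²/94 = 1
Ellipse, center (-1, 1), major axis vertical; a² = 94, b² = 57.
a² = 94 so a = √94; the major axis has length 2a = 2√94.

2√94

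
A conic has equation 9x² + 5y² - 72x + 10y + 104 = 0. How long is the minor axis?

2√5

Rearranging, 9(x² - 8x) + 5(y² + 2y) = -104.
9(x - 4)² + 5(y + 1)² = -104 + 144 + 5 = 45
Dividing both sides by 45: (x - 4)²/5 + (y + 1)²/9 = 1
Ellipse, center (4, -1), major axis vertical; a² = 9, b² = 5.
b² = 5 so b = √5; the minor axis has length 2b = 2√5.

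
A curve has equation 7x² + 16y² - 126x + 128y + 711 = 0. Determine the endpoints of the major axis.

(5, -4) and (13, -4)

Group the x- and y-terms: 7(x² - 18x) + 16(y² + 8y) = -711
Completing the square gives 7(x - 9)² + 16(y + 4)² = -711 + 567 + 256 = 112.
Divide by 112: (x - 9)²/16 + (y + 4)²/7 = 1
Ellipse, center (9, -4), major axis horizontal; a² = 16, b² = 7.
a = 4. Vertices at (h ± a, k).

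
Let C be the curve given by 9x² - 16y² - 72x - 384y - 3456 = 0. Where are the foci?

Group: 9(x² - 8x) -16(y² + 24y) = 3456
Complete the square: 9(x - 4)² -16(y + 12)² = 3456 + 144 - 2304 = 1296
Divide by 1296: (x - 4)²/144 - (y + 12)²/81 = 1
Hyperbola, center (4, -12), transverse axis horizontal; a² = 144, b² = 81.
c² = a² + b² = 144 + 81 = 225, so c = 15.
Foci lie on the horizontal axis through the center: (h ± c, k).

(-11, -12) and (19, -12)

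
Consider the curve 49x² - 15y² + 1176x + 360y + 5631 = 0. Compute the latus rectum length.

Group: 49(x² + 24x) -15(y² - 24y) = -5631
Complete the square in x and y: 49(x + 12)² -15(y - 12)² = -5631 + 7056 - 2160 = -735
Divide through by -735 to get (y - 12)²/49 - (x + 12)²/15 = 1.
Hyperbola, center (-12, 12), transverse axis vertical; a² = 49, b² = 15.
Latus rectum length = 2b²/a = 2·15/7 = 30/7.

30/7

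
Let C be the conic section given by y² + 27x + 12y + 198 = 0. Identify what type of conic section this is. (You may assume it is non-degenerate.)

No xy term. Coefficients of x² and y² are A = 0, C = 1.
Exactly one squared variable ⇒ parabola.

parabola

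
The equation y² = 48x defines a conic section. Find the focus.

(12, 0)

Vertex (0, 0); 4p = 48 so p = 12. Opens right.
Focus is p units from the vertex along the axis: (h + p, k).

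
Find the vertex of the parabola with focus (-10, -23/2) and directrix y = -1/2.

(-10, -6)

The vertex is the midpoint between the focus and the directrix along the axis of symmetry.
Axis is vertical (directrix is horizontal). Vertex y-coordinate = (-23/2 + (-1/2))/2 = -6; x-coordinate = -10.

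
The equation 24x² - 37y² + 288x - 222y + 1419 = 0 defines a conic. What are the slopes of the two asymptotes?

2√222/37 and -2√222/37

24(x² + 12x) -37(y² + 6y) = -1419
Completing the square gives 24(x + 6)² -37(y + 3)² = -1419 + 864 - 333 = -888.
Dividing both sides by -888: (y + 3)²/24 - (x + 6)²/37 = 1
Hyperbola, center (-6, -3), transverse axis vertical; a² = 24, b² = 37.
For a vertical hyperbola the asymptotes have slope ±a/b.
Here that is ±2√6/√37 = ±2√222/37.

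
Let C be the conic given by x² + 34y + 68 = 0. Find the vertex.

(0, -2)

Only x is squared. Complete the square in x: x² = -34(y + 2).
Vertex (0, -2); 4p = -34 so p = -17/2. Opens down.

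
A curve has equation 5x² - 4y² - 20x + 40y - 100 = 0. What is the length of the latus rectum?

5(x² - 4x) -4(y² - 10y) = 100
Complete the square in x and y: 5(x - 2)² -4(y - 5)² = 100 + 20 - 100 = 20
Divide by 20: (x - 2)²/4 - (y - 5)²/5 = 1
Hyperbola, center (2, 5), transverse axis horizontal; a² = 4, b² = 5.
Latus rectum length = 2b²/a = 2·5/2 = 5.

5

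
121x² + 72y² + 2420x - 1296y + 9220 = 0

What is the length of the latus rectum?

144/11

Group the x- and y-terms: 121(x² + 20x) + 72(y² - 18y) = -9220
121(x + 10)² + 72(y - 9)² = -9220 + 12100 + 5832 = 8712
Divide through by 8712 to get (x + 10)²/72 + (y - 9)²/121 = 1.
Ellipse, center (-10, 9), major axis vertical; a² = 121, b² = 72.
Latus rectum length = 2b²/a = 2·72/11 = 144/11.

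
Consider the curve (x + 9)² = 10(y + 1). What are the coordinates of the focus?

(-9, 3/2)

Vertex (-9, -1); 4p = 10 so p = 5/2. Opens up.
Focus is p units from the vertex along the axis: (h, k + p).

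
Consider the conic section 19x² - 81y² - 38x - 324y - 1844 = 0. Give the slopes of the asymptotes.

Group the x- and y-terms: 19(x² - 2x) -81(y² + 4y) = 1844
Completing the square gives 19(x - 1)² -81(y + 2)² = 1844 + 19 - 324 = 1539.
Divide by 1539: (x - 1)²/81 - (y + 2)²/19 = 1
Hyperbola, center (1, -2), transverse axis horizontal; a² = 81, b² = 19.
For a horizontal hyperbola the asymptotes have slope ±b/a.
Here that is ±√19/9.

√19/9 and -√19/9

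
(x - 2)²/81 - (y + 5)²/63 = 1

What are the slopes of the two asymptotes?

√7/3 and -√7/3

Center (2, -5). The positive term is the x-term, so the transverse axis is horizontal; a² = 81, b² = 63.
For a horizontal hyperbola the asymptotes have slope ±b/a.
Here that is ±3√7/9 = ±√7/3.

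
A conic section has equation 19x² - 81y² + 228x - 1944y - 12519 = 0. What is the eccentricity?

Rearranging, 19(x² + 12x) -81(y² + 24y) = 12519.
Complete the square: 19(x + 6)² -81(y + 12)² = 12519 + 684 - 11664 = 1539
Divide through by 1539 to get (x + 6)²/81 - (y + 12)²/19 = 1.
Hyperbola, center (-6, -12), transverse axis horizontal; a² = 81, b² = 19.
c² = a² + b² = 100, so c = 10.
e = c/a = 10/9.

e = 10/9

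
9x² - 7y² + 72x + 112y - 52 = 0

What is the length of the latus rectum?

Rearranging, 9(x² + 8x) -7(y² - 16y) = 52.
Complete the square in x and y: 9(x + 4)² -7(y - 8)² = 52 + 144 - 448 = -252
Dividing both sides by -252: (y - 8)²/36 - (x + 4)²/28 = 1
Hyperbola, center (-4, 8), transverse axis vertical; a² = 36, b² = 28.
Latus rectum length = 2b²/a = 2·28/6 = 28/3.

28/3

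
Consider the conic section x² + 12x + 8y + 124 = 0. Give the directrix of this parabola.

y = -9

Only x is squared. Complete the square in x: (x + 6)² = -8(y + 11).
Vertex (-6, -11); 4p = -8 so p = -2. Opens down.
Directrix is the horizontal line y = k − p = -11 − (-2) = -9.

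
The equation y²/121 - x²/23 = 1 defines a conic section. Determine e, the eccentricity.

e = 12/11

Center (0, 0). The positive term is the y-term, so the transverse axis is vertical; a² = 121, b² = 23.
c² = a² + b² = 144, so c = 12.
e = c/a = 12/11.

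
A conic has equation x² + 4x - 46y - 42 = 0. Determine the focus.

(-2, 21/2)

Only x is squared. Complete the square in x: (x + 2)² = 46(y + 1).
Vertex (-2, -1); 4p = 46 so p = 23/2. Opens up.
Focus is p units from the vertex along the axis: (h, k + p).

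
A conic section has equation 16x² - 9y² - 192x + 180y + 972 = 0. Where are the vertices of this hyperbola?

Rearranging, 16(x² - 12x) -9(y² - 20y) = -972.
Complete the square in x and y: 16(x - 6)² -9(y - 10)² = -972 + 576 - 900 = -1296
Divide by -1296: (y - 10)²/144 - (x - 6)²/81 = 1
Hyperbola, center (6, 10), transverse axis vertical; a² = 144, b² = 81.
a = 12. Vertices at (h, k ± a).

(6, -2) and (6, 22)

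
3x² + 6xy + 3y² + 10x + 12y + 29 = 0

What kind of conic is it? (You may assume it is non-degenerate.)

parabola

A = 3, B = 6, C = 3.
Discriminant B² − 4AC = 6² − 4·3·3 = 0.
B² − 4AC = 0 ⇒ parabola.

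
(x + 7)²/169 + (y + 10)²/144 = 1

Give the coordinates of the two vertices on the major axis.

Center (-7, -10). The larger denominator 169 sits under the x-term, so the major axis is horizontal; a² = 169, b² = 144.
a = 13. Vertices at (h ± a, k).

(-20, -10) and (6, -10)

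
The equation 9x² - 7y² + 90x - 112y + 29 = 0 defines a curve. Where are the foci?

Rearranging, 9(x² + 10x) -7(y² + 16y) = -29.
Completing the square gives 9(x + 5)² -7(y + 8)² = -29 + 225 - 448 = -252.
Divide through by -252 to get (y + 8)²/36 - (x + 5)²/28 = 1.
Hyperbola, center (-5, -8), transverse axis vertical; a² = 36, b² = 28.
c² = a² + b² = 36 + 28 = 64, so c = 8.
Foci lie on the vertical axis through the center: (h, k ± c).

(-5, -16) and (-5, 0)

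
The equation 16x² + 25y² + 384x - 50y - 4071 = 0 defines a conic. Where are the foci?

(-24, 1) and (0, 1)

Rearranging, 16(x² + 24x) + 25(y² - 2y) = 4071.
Completing the square gives 16(x + 12)² + 25(y - 1)² = 4071 + 2304 + 25 = 6400.
Divide by 6400: (x + 12)²/400 + (y - 1)²/256 = 1
Ellipse, center (-12, 1), major axis horizontal; a² = 400, b² = 256.
c² = a² - b² = 400 - 256 = 144, so c = 12.
Foci lie on the horizontal axis through the center: (h ± c, k).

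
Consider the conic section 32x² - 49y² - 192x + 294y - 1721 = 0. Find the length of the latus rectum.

Rearranging, 32(x² - 6x) -49(y² - 6y) = 1721.
32(x - 3)² -49(y - 3)² = 1721 + 288 - 441 = 1568
Divide through by 1568 to get (x - 3)²/49 - (y - 3)²/32 = 1.
Hyperbola, center (3, 3), transverse axis horizontal; a² = 49, b² = 32.
Latus rectum length = 2b²/a = 2·32/7 = 64/7.

64/7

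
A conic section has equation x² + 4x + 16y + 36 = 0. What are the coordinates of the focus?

(-2, -6)

Only x is squared. Complete the square in x: (x + 2)² = -16(y + 2).
Vertex (-2, -2); 4p = -16 so p = -4. Opens down.
Focus is p units from the vertex along the axis: (h, k + p).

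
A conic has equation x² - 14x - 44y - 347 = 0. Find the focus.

(7, 2)

Only x is squared. Complete the square in x: (x - 7)² = 44(y + 9).
Vertex (7, -9); 4p = 44 so p = 11. Opens up.
Focus is p units from the vertex along the axis: (h, k + p).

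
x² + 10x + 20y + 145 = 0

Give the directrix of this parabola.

y = -1

Only x is squared. Complete the square in x: (x + 5)² = -20(y + 6).
Vertex (-5, -6); 4p = -20 so p = -5. Opens down.
Directrix is the horizontal line y = k − p = -6 − (-5) = -1.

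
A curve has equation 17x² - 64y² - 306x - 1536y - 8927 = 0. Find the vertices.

Group: 17(x² - 18x) -64(y² + 24y) = 8927
Complete the square in x and y: 17(x - 9)² -64(y + 12)² = 8927 + 1377 - 9216 = 1088
Divide through by 1088 to get (x - 9)²/64 - (y + 12)²/17 = 1.
Hyperbola, center (9, -12), transverse axis horizontal; a² = 64, b² = 17.
a = 8. Vertices at (h ± a, k).

(1, -12) and (17, -12)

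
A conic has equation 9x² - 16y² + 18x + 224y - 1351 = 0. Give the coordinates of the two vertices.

Rearranging, 9(x² + 2x) -16(y² - 14y) = 1351.
Complete the square in x and y: 9(x + 1)² -16(y - 7)² = 1351 + 9 - 784 = 576
Divide through by 576 to get (x + 1)²/64 - (y - 7)²/36 = 1.
Hyperbola, center (-1, 7), transverse axis horizontal; a² = 64, b² = 36.
a = 8. Vertices at (h ± a, k).

(-9, 7) and (7, 7)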